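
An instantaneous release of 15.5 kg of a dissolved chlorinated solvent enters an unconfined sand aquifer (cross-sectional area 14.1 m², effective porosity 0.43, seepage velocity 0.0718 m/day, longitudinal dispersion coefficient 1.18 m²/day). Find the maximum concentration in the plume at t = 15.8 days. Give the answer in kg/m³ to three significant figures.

0.167 kg/m³

The peak of an instantaneous 1D plume sits at x = vt; there the Gaussian factor is 1 and C_max = M/(n_e·A·√(4πDt)), where n_e·A is the pore area the mass is dissolved in.
√(4πDt) = √(4π × 1.18 × 15.8) = 15.31 m, so C_max = 15.5/(0.43 × 14.1 × 15.31) = 0.167 kg/m³.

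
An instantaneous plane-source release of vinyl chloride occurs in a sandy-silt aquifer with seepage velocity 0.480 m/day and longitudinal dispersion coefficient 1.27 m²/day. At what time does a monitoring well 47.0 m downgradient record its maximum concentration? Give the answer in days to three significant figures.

92.6 days

For the 1D instantaneous-source solution, setting ∂C/∂t = 0 at fixed x gives v²t² + 2Dt − x² = 0, so t = (√(D² + v²x²) − D)/v².
√(D² + v²x²) = √(1.27² + 0.480² × 47.0²) = 22.60; v² = 0.2304.
t = (22.60 − 1.27)/0.2304 = 92.6 days (vs. the pure-advection estimate x/v = 97.9 d).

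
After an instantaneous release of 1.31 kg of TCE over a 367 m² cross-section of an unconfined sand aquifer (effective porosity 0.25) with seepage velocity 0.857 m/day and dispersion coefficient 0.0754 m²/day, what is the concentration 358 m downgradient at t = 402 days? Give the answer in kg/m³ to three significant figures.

For an instantaneous plane source, C(x,t) = M/(n_e·A·√(4πDt)) · exp(−(x−vt)²/(4Dt)), with n_e·A the pore (flow) area.
Plume center vt = 0.857 × 402 = 344.514 m, so the well at 358 m is 13.486 m downgradient of the peak.
√(4πDt) = 19.52 m, giving peak height M/(n_e·A·√(4πDt)) = 1.31/(0.25 × 367 × 19.52) = 0.0007315 kg/m³.
(x−vt)²/(4Dt) = (13.486)²/(4 × 0.0754 × 402) = 1.500; exp(−1.500) = 0.2231.
C = 0.0007315 × 0.2231 = 0.000163 kg/m³.

0.000163 kg/m³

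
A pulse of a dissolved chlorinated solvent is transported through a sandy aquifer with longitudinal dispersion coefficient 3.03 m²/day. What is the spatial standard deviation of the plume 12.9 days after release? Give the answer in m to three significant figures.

Dispersive spreading gives a Gaussian with σ² = 2Dt; advection only shifts the center.
σ = √(2 × 3.03 × 12.9) = 8.84 m.

8.84 m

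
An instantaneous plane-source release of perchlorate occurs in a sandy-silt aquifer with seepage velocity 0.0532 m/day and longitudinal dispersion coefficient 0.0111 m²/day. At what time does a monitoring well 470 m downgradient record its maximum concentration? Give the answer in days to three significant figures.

8830 days

For the 1D instantaneous-source solution, setting ∂C/∂t = 0 at fixed x gives v²t² + 2Dt − x² = 0, so t = (√(D² + v²x²) − D)/v².
√(D² + v²x²) = √(0.0111² + 0.0532² × 470²) = 25.00; v² = 0.00283024.
t = (25.00 − 0.0111)/0.00283024 = 8830 days (vs. the pure-advection estimate x/v = 8830 d).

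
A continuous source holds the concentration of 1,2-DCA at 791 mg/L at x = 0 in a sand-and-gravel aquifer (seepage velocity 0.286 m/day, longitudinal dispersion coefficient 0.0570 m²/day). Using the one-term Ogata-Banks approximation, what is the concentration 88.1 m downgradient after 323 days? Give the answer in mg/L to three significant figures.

601 mg/L

For a continuous step input, C/C₀ ≈ ½·erfc((x−vt)/(2√(Dt))).
vt = 0.286 × 323 = 92.378 m and 2√(Dt) = 2√(0.0570 × 323) = 8.582 m.
Argument (x−vt)/(2√(Dt)) = (88.1 − 92.378)/8.582 = -0.4985; ½·erfc(-0.4985) = 0.7596.
C = 791 × 0.7596 = 601 mg/L.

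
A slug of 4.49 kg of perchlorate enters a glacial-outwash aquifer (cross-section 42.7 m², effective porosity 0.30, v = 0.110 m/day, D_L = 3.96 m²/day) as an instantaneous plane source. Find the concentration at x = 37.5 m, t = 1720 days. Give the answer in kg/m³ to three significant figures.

For an instantaneous plane source, C(x,t) = M/(n_e·A·√(4πDt)) · exp(−(x−vt)²/(4Dt)), with n_e·A the pore (flow) area.
Plume center vt = 0.110 × 1720 = 189.2 m, so the well at 37.5 m is 151.7 m upgradient of the peak.
√(4πDt) = 292.6 m, giving peak height M/(n_e·A·√(4πDt)) = 4.49/(0.30 × 42.7 × 292.6) = 0.001198 kg/m³.
(x−vt)²/(4Dt) = (-151.7)²/(4 × 3.96 × 1720) = 0.8447; exp(−0.8447) = 0.4297.
C = 0.001198 × 0.4297 = 0.000515 kg/m³.

0.000515 kg/m³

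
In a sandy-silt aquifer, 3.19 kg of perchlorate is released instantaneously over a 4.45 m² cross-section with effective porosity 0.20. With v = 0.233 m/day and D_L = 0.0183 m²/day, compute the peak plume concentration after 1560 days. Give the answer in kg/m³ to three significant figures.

The peak of an instantaneous 1D plume sits at x = vt; there the Gaussian factor is 1 and C_max = M/(n_e·A·√(4πDt)), where n_e·A is the pore area the mass is dissolved in.
√(4πDt) = √(4π × 0.0183 × 1560) = 18.94 m, so C_max = 3.19/(0.20 × 4.45 × 18.94) = 0.189 kg/m³.

0.189 kg/m³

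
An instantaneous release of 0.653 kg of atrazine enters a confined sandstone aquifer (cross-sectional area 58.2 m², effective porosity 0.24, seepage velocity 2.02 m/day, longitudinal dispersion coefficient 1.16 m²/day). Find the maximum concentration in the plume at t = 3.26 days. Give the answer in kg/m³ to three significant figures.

The peak of an instantaneous 1D plume sits at x = vt; there the Gaussian factor is 1 and C_max = M/(n_e·A·√(4πDt)), where n_e·A is the pore area the mass is dissolved in.
√(4πDt) = √(4π × 1.16 × 3.26) = 6.894 m, so C_max = 0.653/(0.24 × 58.2 × 6.894) = 0.00678 kg/m³.

0.00678 kg/m³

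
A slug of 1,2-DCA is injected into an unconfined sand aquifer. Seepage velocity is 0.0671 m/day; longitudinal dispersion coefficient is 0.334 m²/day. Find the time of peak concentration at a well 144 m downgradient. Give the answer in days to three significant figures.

For the 1D instantaneous-source solution, setting ∂C/∂t = 0 at fixed x gives v²t² + 2Dt − x² = 0, so t = (√(D² + v²x²) − D)/v².
√(D² + v²x²) = √(0.334² + 0.0671² × 144²) = 9.668; v² = 0.00450241.
t = (9.668 − 0.334)/0.00450241 = 2070 days (vs. the pure-advection estimate x/v = 2150 d).

2070 days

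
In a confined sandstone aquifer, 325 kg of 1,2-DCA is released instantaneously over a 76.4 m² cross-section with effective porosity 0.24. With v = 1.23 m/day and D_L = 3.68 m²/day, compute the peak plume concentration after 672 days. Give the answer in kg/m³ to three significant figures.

0.101 kg/m³

The peak of an instantaneous 1D plume sits at x = vt; there the Gaussian factor is 1 and C_max = M/(n_e·A·√(4πDt)), where n_e·A is the pore area the mass is dissolved in.
√(4πDt) = √(4π × 3.68 × 672) = 176.3 m, so C_max = 325/(0.24 × 76.4 × 176.3) = 0.101 kg/m³.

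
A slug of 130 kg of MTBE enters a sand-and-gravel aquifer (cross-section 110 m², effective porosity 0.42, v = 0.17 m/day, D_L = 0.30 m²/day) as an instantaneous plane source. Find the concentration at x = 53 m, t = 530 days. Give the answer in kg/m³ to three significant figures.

0.00723 kg/m³

For an instantaneous plane source, C(x,t) = M/(n_e·A·√(4πDt)) · exp(−(x−vt)²/(4Dt)), with n_e·A the pore (flow) area.
Plume center vt = 0.17 × 530 = 90.1 m, so the well at 53 m is 37.1 m upgradient of the peak.
√(4πDt) = 44.70 m, giving peak height M/(n_e·A·√(4πDt)) = 130/(0.42 × 110 × 44.70) = 0.06295 kg/m³.
(x−vt)²/(4Dt) = (-37.1)²/(4 × 0.30 × 530) = 2.164; exp(−2.164) = 0.1149.
C = 0.06295 × 0.1149 = 0.00723 kg/m³.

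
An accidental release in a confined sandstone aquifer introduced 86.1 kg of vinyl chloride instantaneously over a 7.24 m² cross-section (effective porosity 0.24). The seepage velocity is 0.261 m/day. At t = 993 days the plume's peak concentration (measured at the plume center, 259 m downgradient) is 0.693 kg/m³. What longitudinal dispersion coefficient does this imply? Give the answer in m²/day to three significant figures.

At the plume center C_max = M/(n_e·A·√(4πDt)), so D = M²/(4πt·(n_e·A·C_max)²).
n_e·A·C_max = 0.24 × 7.24 × 0.693 = 1.204 kg/m.
D = 86.1²/(4π × 993 × 1.204²) = 0.410 m²/day.

0.410 m²/day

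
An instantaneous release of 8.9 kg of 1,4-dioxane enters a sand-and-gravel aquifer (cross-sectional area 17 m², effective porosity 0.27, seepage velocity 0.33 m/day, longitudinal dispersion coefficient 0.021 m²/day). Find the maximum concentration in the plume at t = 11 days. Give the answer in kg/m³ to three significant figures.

1.14 kg/m³

The peak of an instantaneous 1D plume sits at x = vt; there the Gaussian factor is 1 and C_max = M/(n_e·A·√(4πDt)), where n_e·A is the pore area the mass is dissolved in.
√(4πDt) = √(4π × 0.021 × 11) = 1.704 m, so C_max = 8.9/(0.27 × 17 × 1.704) = 1.14 kg/m³.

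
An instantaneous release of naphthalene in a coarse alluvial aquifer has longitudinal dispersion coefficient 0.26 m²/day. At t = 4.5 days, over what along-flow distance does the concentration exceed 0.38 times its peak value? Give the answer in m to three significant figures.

4.26 m

The plume is Gaussian with σ = √(2Dt) = √(2 × 0.26 × 4.5) = 1.530 m.
C/C_peak = exp(−Δx²/(2σ²)) = 0.38 ⇒ Δx = σ·√(−2 ln 0.38) = 1.530 × 1.391 = 2.128 m.
Width = 2Δx = 4.26 m.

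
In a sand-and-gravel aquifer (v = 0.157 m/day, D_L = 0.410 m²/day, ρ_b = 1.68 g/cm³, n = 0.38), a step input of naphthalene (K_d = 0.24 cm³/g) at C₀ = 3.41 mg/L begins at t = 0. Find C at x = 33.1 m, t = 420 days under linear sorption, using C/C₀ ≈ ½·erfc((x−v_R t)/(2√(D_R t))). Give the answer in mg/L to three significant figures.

Retardation factor R = 1 + ρ_b·K_d/n = 1 + 1.68 × 0.24/0.38 = 2.061.
Sorption retards both mechanisms: v_R = v/R = 0.07618 m/day, D_R = D/R = 0.1989 m²/day.
v_R·t = 0.07618 × 420 = 31.9956 m; 2√(D_R t) = 18.28 m; argument = (33.1 − 31.9956)/18.28 = 0.06042.
C = C₀ × ½·erfc(0.06042) = 3.41 × 0.4660 = 1.59 mg/L.

1.59 mg/L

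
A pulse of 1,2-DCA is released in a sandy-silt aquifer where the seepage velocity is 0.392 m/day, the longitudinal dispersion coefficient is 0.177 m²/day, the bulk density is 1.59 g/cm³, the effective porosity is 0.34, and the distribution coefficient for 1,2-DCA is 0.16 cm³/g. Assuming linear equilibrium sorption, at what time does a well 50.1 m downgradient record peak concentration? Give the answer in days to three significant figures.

Retardation factor R = 1 + ρ_b·K_d/n = 1 + 1.59 × 0.16/0.34 = 1.748.
Sorption retards both mechanisms: v_R = v/R = 0.2243 m/day, D_R = D/R = 0.1013 m²/day.
Peak time from v_R²t² + 2D_R t − x² = 0: t = (√(D_R² + v_R²x²) − D_R)/v_R².
√(D_R² + v_R²x²) = √(0.1013² + 0.2243² × 50.1²) = 11.24; v_R² = 0.05031.
t = (11.24 − 0.1013)/0.05031 = 221 days.

221 days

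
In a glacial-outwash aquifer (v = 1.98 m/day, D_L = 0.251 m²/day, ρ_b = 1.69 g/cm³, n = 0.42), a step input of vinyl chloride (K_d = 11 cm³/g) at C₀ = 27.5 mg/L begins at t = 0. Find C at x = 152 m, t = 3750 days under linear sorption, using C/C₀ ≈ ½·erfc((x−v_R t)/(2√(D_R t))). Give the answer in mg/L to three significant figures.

26.7 mg/L

Retardation factor R = 1 + ρ_b·K_d/n = 1 + 1.69 × 11/0.42 = 45.26.
Sorption retards both mechanisms: v_R = v/R = 0.04375 m/day, D_R = D/R = 0.005546 m²/day.
v_R·t = 0.04375 × 3750 = 164.0625 m; 2√(D_R t) = 9.121 m; argument = (152 − 164.0625)/9.121 = -1.322.
C = C₀ × ½·erfc(-1.322) = 27.5 × 0.9692 = 26.7 mg/L.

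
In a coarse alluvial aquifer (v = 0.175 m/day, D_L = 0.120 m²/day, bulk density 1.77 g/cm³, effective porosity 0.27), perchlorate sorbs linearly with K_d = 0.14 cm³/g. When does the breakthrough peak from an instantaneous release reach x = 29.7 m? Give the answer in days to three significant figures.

Retardation factor R = 1 + ρ_b·K_d/n = 1 + 1.77 × 0.14/0.27 = 1.918.
Sorption retards both mechanisms: v_R = v/R = 0.09124 m/day, D_R = D/R = 0.06257 m²/day.
Peak time from v_R²t² + 2D_R t − x² = 0: t = (√(D_R² + v_R²x²) − D_R)/v_R².
√(D_R² + v_R²x²) = √(0.06257² + 0.09124² × 29.7²) = 2.711; v_R² = 0.008325.
t = (2.711 − 0.06257)/0.008325 = 318 days.

318 days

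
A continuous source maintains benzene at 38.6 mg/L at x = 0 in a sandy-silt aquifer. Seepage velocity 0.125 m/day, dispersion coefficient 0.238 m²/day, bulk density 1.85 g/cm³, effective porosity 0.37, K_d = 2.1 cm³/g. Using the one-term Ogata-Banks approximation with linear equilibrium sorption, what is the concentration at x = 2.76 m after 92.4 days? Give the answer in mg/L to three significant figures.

Retardation factor R = 1 + ρ_b·K_d/n = 1 + 1.85 × 2.1/0.37 = 11.50.
Sorption retards both mechanisms: v_R = v/R = 0.01087 m/day, D_R = D/R = 0.02070 m²/day.
v_R·t = 0.01087 × 92.4 = 1.004388 m; 2√(D_R t) = 2.766 m; argument = (2.76 − 1.004388)/2.766 = 0.6347.
C = C₀ × ½·erfc(0.6347) = 38.6 × 0.1847 = 7.13 mg/L.

7.13 mg/L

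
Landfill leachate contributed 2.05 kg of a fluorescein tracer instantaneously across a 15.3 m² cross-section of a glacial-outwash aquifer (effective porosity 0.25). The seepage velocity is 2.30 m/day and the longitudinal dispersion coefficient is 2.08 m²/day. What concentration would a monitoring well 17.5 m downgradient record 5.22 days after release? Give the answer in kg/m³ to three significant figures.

For an instantaneous plane source, C(x,t) = M/(n_e·A·√(4πDt)) · exp(−(x−vt)²/(4Dt)), with n_e·A the pore (flow) area.
Plume center vt = 2.30 × 5.22 = 12.006 m, so the well at 17.5 m is 5.494 m downgradient of the peak.
√(4πDt) = 11.68 m, giving peak height M/(n_e·A·√(4πDt)) = 2.05/(0.25 × 15.3 × 11.68) = 0.04589 kg/m³.
(x−vt)²/(4Dt) = (5.494)²/(4 × 2.08 × 5.22) = 0.6950; exp(−0.6950) = 0.4991.
C = 0.04589 × 0.4991 = 0.0229 kg/m³.

0.0229 kg/m³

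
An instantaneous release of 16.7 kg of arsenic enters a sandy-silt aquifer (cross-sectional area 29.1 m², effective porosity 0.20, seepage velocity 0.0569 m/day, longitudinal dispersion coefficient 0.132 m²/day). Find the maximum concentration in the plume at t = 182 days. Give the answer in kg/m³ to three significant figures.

The peak of an instantaneous 1D plume sits at x = vt; there the Gaussian factor is 1 and C_max = M/(n_e·A·√(4πDt)), where n_e·A is the pore area the mass is dissolved in.
√(4πDt) = √(4π × 0.132 × 182) = 17.38 m, so C_max = 16.7/(0.20 × 29.1 × 17.38) = 0.165 kg/m³.

0.165 kg/m³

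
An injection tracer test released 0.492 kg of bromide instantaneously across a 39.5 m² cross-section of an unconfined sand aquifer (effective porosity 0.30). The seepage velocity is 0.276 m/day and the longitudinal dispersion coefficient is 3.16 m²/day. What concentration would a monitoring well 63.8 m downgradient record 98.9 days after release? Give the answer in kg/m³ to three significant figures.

For an instantaneous plane source, C(x,t) = M/(n_e·A·√(4πDt)) · exp(−(x−vt)²/(4Dt)), with n_e·A the pore (flow) area.
Plume center vt = 0.276 × 98.9 = 27.2964 m, so the well at 63.8 m is 36.5036 m downgradient of the peak.
√(4πDt) = 62.67 m, giving peak height M/(n_e·A·√(4πDt)) = 0.492/(0.30 × 39.5 × 62.67) = 0.0006625 kg/m³.
(x−vt)²/(4Dt) = (36.5036)²/(4 × 3.16 × 98.9) = 1.066; exp(−1.066) = 0.3444.
C = 0.0006625 × 0.3444 = 0.000228 kg/m³.

0.000228 kg/m³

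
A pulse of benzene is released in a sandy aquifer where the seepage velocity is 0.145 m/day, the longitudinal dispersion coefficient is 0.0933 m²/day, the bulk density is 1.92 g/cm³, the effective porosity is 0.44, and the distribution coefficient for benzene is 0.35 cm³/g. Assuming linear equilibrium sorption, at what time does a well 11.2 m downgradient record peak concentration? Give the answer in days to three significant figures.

Retardation factor R = 1 + ρ_b·K_d/n = 1 + 1.92 × 0.35/0.44 = 2.527.
Sorption retards both mechanisms: v_R = v/R = 0.05738 m/day, D_R = D/R = 0.03692 m²/day.
Peak time from v_R²t² + 2D_R t − x² = 0: t = (√(D_R² + v_R²x²) − D_R)/v_R².
√(D_R² + v_R²x²) = √(0.03692² + 0.05738² × 11.2²) = 0.6437; v_R² = 0.003292.
t = (0.6437 − 0.03692)/0.003292 = 184 days.

184 days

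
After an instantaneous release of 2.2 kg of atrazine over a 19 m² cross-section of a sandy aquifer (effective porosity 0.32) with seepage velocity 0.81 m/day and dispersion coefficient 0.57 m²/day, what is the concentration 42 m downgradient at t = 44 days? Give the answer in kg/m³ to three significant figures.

For an instantaneous plane source, C(x,t) = M/(n_e·A·√(4πDt)) · exp(−(x−vt)²/(4Dt)), with n_e·A the pore (flow) area.
Plume center vt = 0.81 × 44 = 35.64 m, so the well at 42 m is 6.36 m downgradient of the peak.
√(4πDt) = 17.75 m, giving peak height M/(n_e·A·√(4πDt)) = 2.2/(0.32 × 19 × 17.75) = 0.02039 kg/m³.
(x−vt)²/(4Dt) = (6.36)²/(4 × 0.57 × 44) = 0.4032; exp(−0.4032) = 0.6682.
C = 0.02039 × 0.6682 = 0.0136 kg/m³.

0.0136 kg/m³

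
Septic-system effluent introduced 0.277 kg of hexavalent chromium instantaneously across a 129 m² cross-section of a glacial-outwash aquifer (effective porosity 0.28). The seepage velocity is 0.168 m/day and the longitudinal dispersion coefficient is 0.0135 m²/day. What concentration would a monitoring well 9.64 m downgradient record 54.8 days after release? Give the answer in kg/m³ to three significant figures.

For an instantaneous plane source, C(x,t) = M/(n_e·A·√(4πDt)) · exp(−(x−vt)²/(4Dt)), with n_e·A the pore (flow) area.
Plume center vt = 0.168 × 54.8 = 9.2064 m, so the well at 9.64 m is 0.4336 m downgradient of the peak.
√(4πDt) = 3.049 m, giving peak height M/(n_e·A·√(4πDt)) = 0.277/(0.28 × 129 × 3.049) = 0.002515 kg/m³.
(x−vt)²/(4Dt) = (0.4336)²/(4 × 0.0135 × 54.8) = 0.06353; exp(−0.06353) = 0.9384.
C = 0.002515 × 0.9384 = 0.00236 kg/m³.

0.00236 kg/m³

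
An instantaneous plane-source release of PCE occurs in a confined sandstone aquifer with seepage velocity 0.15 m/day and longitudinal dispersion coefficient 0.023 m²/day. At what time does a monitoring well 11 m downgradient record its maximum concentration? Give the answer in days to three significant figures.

72.3 days

For the 1D instantaneous-source solution, setting ∂C/∂t = 0 at fixed x gives v²t² + 2Dt − x² = 0, so t = (√(D² + v²x²) − D)/v².
√(D² + v²x²) = √(0.023² + 0.15² × 11²) = 1.650; v² = 0.0225.
t = (1.650 − 0.023)/0.0225 = 72.3 days (vs. the pure-advection estimate x/v = 73.3 d).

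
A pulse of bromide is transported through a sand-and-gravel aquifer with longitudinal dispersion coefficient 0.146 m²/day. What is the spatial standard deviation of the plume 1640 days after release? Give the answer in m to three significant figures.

21.9 m

Dispersive spreading gives a Gaussian with σ² = 2Dt; advection only shifts the center.
σ = √(2 × 0.146 × 1640) = 21.9 m.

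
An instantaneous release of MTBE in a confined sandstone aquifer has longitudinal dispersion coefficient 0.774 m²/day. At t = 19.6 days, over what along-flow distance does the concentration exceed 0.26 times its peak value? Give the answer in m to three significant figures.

The plume is Gaussian with σ = √(2Dt) = √(2 × 0.774 × 19.6) = 5.508 m.
C/C_peak = exp(−Δx²/(2σ²)) = 0.26 ⇒ Δx = σ·√(−2 ln 0.26) = 5.508 × 1.641 = 9.039 m.
Width = 2Δx = 18.1 m.

18.1 m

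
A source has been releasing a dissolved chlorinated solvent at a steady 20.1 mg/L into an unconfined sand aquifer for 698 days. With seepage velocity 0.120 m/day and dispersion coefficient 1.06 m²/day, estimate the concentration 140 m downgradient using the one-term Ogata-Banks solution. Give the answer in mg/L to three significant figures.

1.44 mg/L

For a continuous step input, C/C₀ ≈ ½·erfc((x−vt)/(2√(Dt))).
vt = 0.120 × 698 = 83.76 m and 2√(Dt) = 2√(1.06 × 698) = 54.40 m.
Argument (x−vt)/(2√(Dt)) = (140 − 83.76)/54.40 = 1.034; ½·erfc(1.034) = 0.07183.
C = 20.1 × 0.07183 = 1.44 mg/L.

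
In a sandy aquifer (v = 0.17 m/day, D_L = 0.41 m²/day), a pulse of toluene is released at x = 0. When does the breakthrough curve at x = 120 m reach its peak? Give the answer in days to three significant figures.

692 days

For the 1D instantaneous-source solution, setting ∂C/∂t = 0 at fixed x gives v²t² + 2Dt − x² = 0, so t = (√(D² + v²x²) − D)/v².
√(D² + v²x²) = √(0.41² + 0.17² × 120²) = 20.40; v² = 0.0289.
t = (20.40 − 0.41)/0.0289 = 692 days (vs. the pure-advection estimate x/v = 706 d).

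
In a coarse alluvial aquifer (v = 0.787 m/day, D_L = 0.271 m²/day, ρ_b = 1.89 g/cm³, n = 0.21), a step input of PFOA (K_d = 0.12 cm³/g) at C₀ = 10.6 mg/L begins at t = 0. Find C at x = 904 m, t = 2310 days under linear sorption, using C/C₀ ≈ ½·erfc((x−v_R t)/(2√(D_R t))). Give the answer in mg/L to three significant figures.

Retardation factor R = 1 + ρ_b·K_d/n = 1 + 1.89 × 0.12/0.21 = 2.080.
Sorption retards both mechanisms: v_R = v/R = 0.3784 m/day, D_R = D/R = 0.1303 m²/day.
v_R·t = 0.3784 × 2310 = 874.104 m; 2√(D_R t) = 34.70 m; argument = (904 − 874.104)/34.70 = 0.8616.
C = C₀ × ½·erfc(0.8616) = 10.6 × 0.1115 = 1.18 mg/L.

1.18 mg/L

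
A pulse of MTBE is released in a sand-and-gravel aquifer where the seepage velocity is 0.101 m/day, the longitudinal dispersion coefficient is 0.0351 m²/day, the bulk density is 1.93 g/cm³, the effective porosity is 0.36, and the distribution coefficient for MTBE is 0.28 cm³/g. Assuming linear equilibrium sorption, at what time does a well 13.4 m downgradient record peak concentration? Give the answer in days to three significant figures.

323 days

Retardation factor R = 1 + ρ_b·K_d/n = 1 + 1.93 × 0.28/0.36 = 2.501.
Sorption retards both mechanisms: v_R = v/R = 0.04038 m/day, D_R = D/R = 0.01403 m²/day.
Peak time from v_R²t² + 2D_R t − x² = 0: t = (√(D_R² + v_R²x²) − D_R)/v_R².
√(D_R² + v_R²x²) = √(0.01403² + 0.04038² × 13.4²) = 0.5413; v_R² = 0.001631.
t = (0.5413 − 0.01403)/0.001631 = 323 days.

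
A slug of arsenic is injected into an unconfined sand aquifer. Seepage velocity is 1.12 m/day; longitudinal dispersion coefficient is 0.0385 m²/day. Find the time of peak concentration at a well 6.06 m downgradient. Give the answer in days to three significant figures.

For the 1D instantaneous-source solution, setting ∂C/∂t = 0 at fixed x gives v²t² + 2Dt − x² = 0, so t = (√(D² + v²x²) − D)/v².
√(D² + v²x²) = √(0.0385² + 1.12² × 6.06²) = 6.787; v² = 1.2544.
t = (6.787 − 0.0385)/1.2544 = 5.38 days (vs. the pure-advection estimate x/v = 5.41 d).

5.38 days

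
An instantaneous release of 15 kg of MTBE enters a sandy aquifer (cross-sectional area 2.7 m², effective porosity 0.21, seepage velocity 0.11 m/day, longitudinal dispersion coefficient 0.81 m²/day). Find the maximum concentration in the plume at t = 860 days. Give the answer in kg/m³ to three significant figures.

0.283 kg/m³

The peak of an instantaneous 1D plume sits at x = vt; there the Gaussian factor is 1 and C_max = M/(n_e·A·√(4πDt)), where n_e·A is the pore area the mass is dissolved in.
√(4πDt) = √(4π × 0.81 × 860) = 93.56 m, so C_max = 15/(0.21 × 2.7 × 93.56) = 0.283 kg/m³.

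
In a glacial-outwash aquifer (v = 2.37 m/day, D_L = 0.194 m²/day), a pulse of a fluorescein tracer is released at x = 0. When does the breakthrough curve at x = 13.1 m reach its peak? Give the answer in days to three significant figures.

For the 1D instantaneous-source solution, setting ∂C/∂t = 0 at fixed x gives v²t² + 2Dt − x² = 0, so t = (√(D² + v²x²) − D)/v².
√(D² + v²x²) = √(0.194² + 2.37² × 13.1²) = 31.05; v² = 5.6169.
t = (31.05 − 0.194)/5.6169 = 5.49 days (vs. the pure-advection estimate x/v = 5.53 d).

5.49 days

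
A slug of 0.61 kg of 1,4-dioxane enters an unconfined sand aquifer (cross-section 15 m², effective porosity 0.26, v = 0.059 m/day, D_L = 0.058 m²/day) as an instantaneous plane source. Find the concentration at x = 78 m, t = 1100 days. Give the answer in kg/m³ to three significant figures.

For an instantaneous plane source, C(x,t) = M/(n_e·A·√(4πDt)) · exp(−(x−vt)²/(4Dt)), with n_e·A the pore (flow) area.
Plume center vt = 0.059 × 1100 = 64.9 m, so the well at 78 m is 13.1 m downgradient of the peak.
√(4πDt) = 28.31 m, giving peak height M/(n_e·A·√(4πDt)) = 0.61/(0.26 × 15 × 28.31) = 0.005525 kg/m³.
(x−vt)²/(4Dt) = (13.1)²/(4 × 0.058 × 1100) = 0.6725; exp(−0.6725) = 0.5104.
C = 0.005525 × 0.5104 = 0.00282 kg/m³.

0.00282 kg/m³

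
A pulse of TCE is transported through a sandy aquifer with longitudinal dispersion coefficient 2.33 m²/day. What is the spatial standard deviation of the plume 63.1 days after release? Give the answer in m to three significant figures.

17.1 m

Dispersive spreading gives a Gaussian with σ² = 2Dt; advection only shifts the center.
σ = √(2 × 2.33 × 63.1) = 17.1 m.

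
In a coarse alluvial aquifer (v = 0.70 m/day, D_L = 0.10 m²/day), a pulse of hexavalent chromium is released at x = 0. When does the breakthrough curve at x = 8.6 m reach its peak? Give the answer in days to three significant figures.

For the 1D instantaneous-source solution, setting ∂C/∂t = 0 at fixed x gives v²t² + 2Dt − x² = 0, so t = (√(D² + v²x²) − D)/v².
√(D² + v²x²) = √(0.10² + 0.70² × 8.6²) = 6.021; v² = 0.49.
t = (6.021 − 0.10)/0.49 = 12.1 days (vs. the pure-advection estimate x/v = 12.3 d).

12.1 days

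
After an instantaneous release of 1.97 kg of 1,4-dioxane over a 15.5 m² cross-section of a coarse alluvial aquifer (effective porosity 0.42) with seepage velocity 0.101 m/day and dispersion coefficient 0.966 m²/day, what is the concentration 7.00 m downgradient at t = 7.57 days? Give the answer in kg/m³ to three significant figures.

For an instantaneous plane source, C(x,t) = M/(n_e·A·√(4πDt)) · exp(−(x−vt)²/(4Dt)), with n_e·A the pore (flow) area.
Plume center vt = 0.101 × 7.57 = 0.76457 m, so the well at 7.00 m is 6.23543 m downgradient of the peak.
√(4πDt) = 9.586 m, giving peak height M/(n_e·A·√(4πDt)) = 1.97/(0.42 × 15.5 × 9.586) = 0.03157 kg/m³.
(x−vt)²/(4Dt) = (6.23543)²/(4 × 0.966 × 7.57) = 1.329; exp(−1.329) = 0.2647.
C = 0.03157 × 0.2647 = 0.00836 kg/m³.

0.00836 kg/m³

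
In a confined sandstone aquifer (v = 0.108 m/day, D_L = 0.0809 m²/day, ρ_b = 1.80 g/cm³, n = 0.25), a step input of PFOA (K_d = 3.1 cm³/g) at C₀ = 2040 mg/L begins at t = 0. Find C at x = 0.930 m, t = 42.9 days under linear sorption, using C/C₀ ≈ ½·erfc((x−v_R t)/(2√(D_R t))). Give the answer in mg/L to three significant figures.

Retardation factor R = 1 + ρ_b·K_d/n = 1 + 1.80 × 3.1/0.25 = 23.32.
Sorption retards both mechanisms: v_R = v/R = 0.004631 m/day, D_R = D/R = 0.003469 m²/day.
v_R·t = 0.004631 × 42.9 = 0.1986699 m; 2√(D_R t) = 0.7715 m; argument = (0.930 − 0.1986699)/0.7715 = 0.9479.
C = C₀ × ½·erfc(0.9479) = 2040 × 0.09004 = 184 mg/L.

184 mg/L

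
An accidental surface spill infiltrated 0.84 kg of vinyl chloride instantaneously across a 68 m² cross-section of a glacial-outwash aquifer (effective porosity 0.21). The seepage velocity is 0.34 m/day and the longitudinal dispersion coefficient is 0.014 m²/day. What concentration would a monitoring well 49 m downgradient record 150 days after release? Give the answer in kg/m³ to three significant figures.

0.00711 kg/m³

For an instantaneous plane source, C(x,t) = M/(n_e·A·√(4πDt)) · exp(−(x−vt)²/(4Dt)), with n_e·A the pore (flow) area.
Plume center vt = 0.34 × 150 = 51 m, so the well at 49 m is 2 m upgradient of the peak.
√(4πDt) = 5.137 m, giving peak height M/(n_e·A·√(4πDt)) = 0.84/(0.21 × 68 × 5.137) = 0.01145 kg/m³.
(x−vt)²/(4Dt) = (-2)²/(4 × 0.014 × 150) = 0.4762; exp(−0.4762) = 0.6211.
C = 0.01145 × 0.6211 = 0.00711 kg/m³.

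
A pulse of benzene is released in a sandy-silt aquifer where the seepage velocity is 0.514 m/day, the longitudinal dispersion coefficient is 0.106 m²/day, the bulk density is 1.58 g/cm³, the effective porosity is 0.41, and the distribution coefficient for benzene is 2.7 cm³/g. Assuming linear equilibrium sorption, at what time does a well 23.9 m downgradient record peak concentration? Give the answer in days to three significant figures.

Retardation factor R = 1 + ρ_b·K_d/n = 1 + 1.58 × 2.7/0.41 = 11.40.
Sorption retards both mechanisms: v_R = v/R = 0.04509 m/day, D_R = D/R = 0.009298 m²/day.
Peak time from v_R²t² + 2D_R t − x² = 0: t = (√(D_R² + v_R²x²) − D_R)/v_R².
√(D_R² + v_R²x²) = √(0.009298² + 0.04509² × 23.9²) = 1.078; v_R² = 0.002033.
t = (1.078 − 0.009298)/0.002033 = 526 days.

526 days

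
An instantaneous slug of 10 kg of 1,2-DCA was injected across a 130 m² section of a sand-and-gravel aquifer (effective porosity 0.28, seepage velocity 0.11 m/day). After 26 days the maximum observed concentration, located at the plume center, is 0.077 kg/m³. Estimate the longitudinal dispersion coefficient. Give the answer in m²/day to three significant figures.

0.0390 m²/day

At the plume center C_max = M/(n_e·A·√(4πDt)), so D = M²/(4πt·(n_e·A·C_max)²).
n_e·A·C_max = 0.28 × 130 × 0.077 = 2.803 kg/m.
D = 10²/(4π × 26 × 2.803²) = 0.0390 m²/day.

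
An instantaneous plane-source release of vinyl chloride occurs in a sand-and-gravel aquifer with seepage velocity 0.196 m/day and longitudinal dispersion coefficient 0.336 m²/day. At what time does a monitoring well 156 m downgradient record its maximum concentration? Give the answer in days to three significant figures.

For the 1D instantaneous-source solution, setting ∂C/∂t = 0 at fixed x gives v²t² + 2Dt − x² = 0, so t = (√(D² + v²x²) − D)/v².
√(D² + v²x²) = √(0.336² + 0.196² × 156²) = 30.58; v² = 0.038416.
t = (30.58 − 0.336)/0.038416 = 787 days (vs. the pure-advection estimate x/v = 796 d).

787 days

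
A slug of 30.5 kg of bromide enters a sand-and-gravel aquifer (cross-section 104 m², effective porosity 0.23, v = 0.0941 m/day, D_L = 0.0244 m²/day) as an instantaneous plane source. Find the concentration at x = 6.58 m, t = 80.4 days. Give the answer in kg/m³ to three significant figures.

0.227 kg/m³

For an instantaneous plane source, C(x,t) = M/(n_e·A·√(4πDt)) · exp(−(x−vt)²/(4Dt)), with n_e·A the pore (flow) area.
Plume center vt = 0.0941 × 80.4 = 7.56564 m, so the well at 6.58 m is 0.98564 m upgradient of the peak.
√(4πDt) = 4.965 m, giving peak height M/(n_e·A·√(4πDt)) = 30.5/(0.23 × 104 × 4.965) = 0.2568 kg/m³.
(x−vt)²/(4Dt) = (-0.98564)²/(4 × 0.0244 × 80.4) = 0.1238; exp(−0.1238) = 0.8836.
C = 0.2568 × 0.8836 = 0.227 kg/m³.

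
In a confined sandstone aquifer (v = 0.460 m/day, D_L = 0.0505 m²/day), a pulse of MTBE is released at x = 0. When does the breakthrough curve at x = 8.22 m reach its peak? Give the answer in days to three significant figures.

For the 1D instantaneous-source solution, setting ∂C/∂t = 0 at fixed x gives v²t² + 2Dt − x² = 0, so t = (√(D² + v²x²) − D)/v².
√(D² + v²x²) = √(0.0505² + 0.460² × 8.22²) = 3.782; v² = 0.2116.
t = (3.782 − 0.0505)/0.2116 = 17.6 days (vs. the pure-advection estimate x/v = 17.9 d).

17.6 days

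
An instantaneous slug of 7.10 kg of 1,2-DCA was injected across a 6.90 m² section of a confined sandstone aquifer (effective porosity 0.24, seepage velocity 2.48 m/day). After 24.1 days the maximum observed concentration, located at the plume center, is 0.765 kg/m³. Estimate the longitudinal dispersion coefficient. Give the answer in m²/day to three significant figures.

At the plume center C_max = M/(n_e·A·√(4πDt)), so D = M²/(4πt·(n_e·A·C_max)²).
n_e·A·C_max = 0.24 × 6.90 × 0.765 = 1.267 kg/m.
D = 7.10²/(4π × 24.1 × 1.267²) = 0.104 m²/day.

0.104 m²/day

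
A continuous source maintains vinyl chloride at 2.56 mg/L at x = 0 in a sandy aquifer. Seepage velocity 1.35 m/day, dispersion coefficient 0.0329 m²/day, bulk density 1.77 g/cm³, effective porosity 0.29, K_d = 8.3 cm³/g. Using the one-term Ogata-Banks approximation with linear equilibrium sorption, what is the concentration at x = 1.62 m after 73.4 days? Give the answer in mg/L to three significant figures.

Retardation factor R = 1 + ρ_b·K_d/n = 1 + 1.77 × 8.3/0.29 = 51.66.
Sorption retards both mechanisms: v_R = v/R = 0.02613 m/day, D_R = D/R = 0.0006369 m²/day.
v_R·t = 0.02613 × 73.4 = 1.917942 m; 2√(D_R t) = 0.4324 m; argument = (1.62 − 1.917942)/0.4324 = -0.6890.
C = C₀ × ½·erfc(-0.6890) = 2.56 × 0.8351 = 2.14 mg/L.

2.14 mg/L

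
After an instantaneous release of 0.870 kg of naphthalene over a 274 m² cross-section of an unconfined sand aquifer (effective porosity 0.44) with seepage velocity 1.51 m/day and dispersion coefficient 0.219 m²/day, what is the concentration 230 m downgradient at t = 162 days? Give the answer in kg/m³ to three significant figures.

For an instantaneous plane source, C(x,t) = M/(n_e·A·√(4πDt)) · exp(−(x−vt)²/(4Dt)), with n_e·A the pore (flow) area.
Plume center vt = 1.51 × 162 = 244.62 m, so the well at 230 m is 14.62 m upgradient of the peak.
√(4πDt) = 21.11 m, giving peak height M/(n_e·A·√(4πDt)) = 0.870/(0.44 × 274 × 21.11) = 0.0003418 kg/m³.
(x−vt)²/(4Dt) = (-14.62)²/(4 × 0.219 × 162) = 1.506; exp(−1.506) = 0.2218.
C = 0.0003418 × 0.2218 = 7.58e-05 kg/m³.

7.58e-05 kg/m³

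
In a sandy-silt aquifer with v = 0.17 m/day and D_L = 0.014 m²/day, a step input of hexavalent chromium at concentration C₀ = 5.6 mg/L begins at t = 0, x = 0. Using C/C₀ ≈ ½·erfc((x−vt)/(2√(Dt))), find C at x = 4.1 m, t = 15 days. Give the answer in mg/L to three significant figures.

0.0470 mg/L

For a continuous step input, C/C₀ ≈ ½·erfc((x−vt)/(2√(Dt))).
vt = 0.17 × 15 = 2.55 m and 2√(Dt) = 2√(0.014 × 15) = 0.9165 m.
Argument (x−vt)/(2√(Dt)) = (4.1 − 2.55)/0.9165 = 1.691; ½·erfc(1.691) = 0.008391.
C = 5.6 × 0.008391 = 0.0470 mg/L.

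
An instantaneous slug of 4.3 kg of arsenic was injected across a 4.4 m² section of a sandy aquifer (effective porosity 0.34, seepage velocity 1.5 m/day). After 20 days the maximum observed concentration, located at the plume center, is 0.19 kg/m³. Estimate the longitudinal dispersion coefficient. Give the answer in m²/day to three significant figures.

0.911 m²/day

At the plume center C_max = M/(n_e·A·√(4πDt)), so D = M²/(4πt·(n_e·A·C_max)²).
n_e·A·C_max = 0.34 × 4.4 × 0.19 = 0.2842 kg/m.
D = 4.3²/(4π × 20 × 0.2842²) = 0.911 m²/day.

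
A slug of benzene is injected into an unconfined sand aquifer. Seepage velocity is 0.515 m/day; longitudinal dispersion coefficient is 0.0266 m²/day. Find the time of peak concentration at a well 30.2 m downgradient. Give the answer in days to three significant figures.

For the 1D instantaneous-source solution, setting ∂C/∂t = 0 at fixed x gives v²t² + 2Dt − x² = 0, so t = (√(D² + v²x²) − D)/v².
√(D² + v²x²) = √(0.0266² + 0.515² × 30.2²) = 15.55; v² = 0.265225.
t = (15.55 − 0.0266)/0.265225 = 58.5 days (vs. the pure-advection estimate x/v = 58.6 d).

58.5 days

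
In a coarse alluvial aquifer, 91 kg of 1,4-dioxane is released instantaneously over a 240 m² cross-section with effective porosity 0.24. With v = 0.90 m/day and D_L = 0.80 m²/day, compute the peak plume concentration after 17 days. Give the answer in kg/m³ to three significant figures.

The peak of an instantaneous 1D plume sits at x = vt; there the Gaussian factor is 1 and C_max = M/(n_e·A·√(4πDt)), where n_e·A is the pore area the mass is dissolved in.
√(4πDt) = √(4π × 0.80 × 17) = 13.07 m, so C_max = 91/(0.24 × 240 × 13.07) = 0.121 kg/m³.

0.121 kg/m³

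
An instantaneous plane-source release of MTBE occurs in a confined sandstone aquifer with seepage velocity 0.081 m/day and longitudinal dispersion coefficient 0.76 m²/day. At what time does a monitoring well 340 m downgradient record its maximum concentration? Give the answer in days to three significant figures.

For the 1D instantaneous-source solution, setting ∂C/∂t = 0 at fixed x gives v²t² + 2Dt − x² = 0, so t = (√(D² + v²x²) − D)/v².
√(D² + v²x²) = √(0.76² + 0.081² × 340²) = 27.55; v² = 0.006561.
t = (27.55 − 0.76)/0.006561 = 4080 days (vs. the pure-advection estimate x/v = 4200 d).

4080 days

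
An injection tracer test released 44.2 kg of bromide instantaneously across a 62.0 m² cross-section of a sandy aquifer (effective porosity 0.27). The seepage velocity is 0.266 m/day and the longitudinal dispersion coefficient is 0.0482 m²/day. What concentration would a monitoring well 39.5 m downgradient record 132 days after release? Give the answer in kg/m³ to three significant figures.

0.139 kg/m³

For an instantaneous plane source, C(x,t) = M/(n_e·A·√(4πDt)) · exp(−(x−vt)²/(4Dt)), with n_e·A the pore (flow) area.
Plume center vt = 0.266 × 132 = 35.112 m, so the well at 39.5 m is 4.388 m downgradient of the peak.
√(4πDt) = 8.942 m, giving peak height M/(n_e·A·√(4πDt)) = 44.2/(0.27 × 62.0 × 8.942) = 0.2953 kg/m³.
(x−vt)²/(4Dt) = (4.388)²/(4 × 0.0482 × 132) = 0.7566; exp(−0.7566) = 0.4693.
C = 0.2953 × 0.4693 = 0.139 kg/m³.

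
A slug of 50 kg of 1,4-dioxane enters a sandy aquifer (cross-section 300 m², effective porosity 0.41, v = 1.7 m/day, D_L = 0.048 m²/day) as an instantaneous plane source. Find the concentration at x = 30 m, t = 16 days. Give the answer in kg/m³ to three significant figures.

For an instantaneous plane source, C(x,t) = M/(n_e·A·√(4πDt)) · exp(−(x−vt)²/(4Dt)), with n_e·A the pore (flow) area.
Plume center vt = 1.7 × 16 = 27.2 m, so the well at 30 m is 2.8 m downgradient of the peak.
√(4πDt) = 3.107 m, giving peak height M/(n_e·A·√(4πDt)) = 50/(0.41 × 300 × 3.107) = 0.1308 kg/m³.
(x−vt)²/(4Dt) = (2.8)²/(4 × 0.048 × 16) = 2.552; exp(−2.552) = 0.07793.
C = 0.1308 × 0.07793 = 0.0102 kg/m³.

0.0102 kg/m³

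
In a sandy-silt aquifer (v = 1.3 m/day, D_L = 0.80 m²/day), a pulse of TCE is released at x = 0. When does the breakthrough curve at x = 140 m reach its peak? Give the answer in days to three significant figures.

For the 1D instantaneous-source solution, setting ∂C/∂t = 0 at fixed x gives v²t² + 2Dt − x² = 0, so t = (√(D² + v²x²) − D)/v².
√(D² + v²x²) = √(0.80² + 1.3² × 140²) = 182.0; v² = 1.69.
t = (182.0 − 0.80)/1.69 = 107 days (vs. the pure-advection estimate x/v = 108 d).

107 days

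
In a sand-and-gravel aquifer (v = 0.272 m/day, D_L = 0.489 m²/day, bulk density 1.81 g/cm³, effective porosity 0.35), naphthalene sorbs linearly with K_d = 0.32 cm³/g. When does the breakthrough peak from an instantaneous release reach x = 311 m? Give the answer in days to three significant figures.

Retardation factor R = 1 + ρ_b·K_d/n = 1 + 1.81 × 0.32/0.35 = 2.655.
Sorption retards both mechanisms: v_R = v/R = 0.1024 m/day, D_R = D/R = 0.1842 m²/day.
Peak time from v_R²t² + 2D_R t − x² = 0: t = (√(D_R² + v_R²x²) − D_R)/v_R².
√(D_R² + v_R²x²) = √(0.1842² + 0.1024² × 311²) = 31.85; v_R² = 0.01049.
t = (31.85 − 0.1842)/0.01049 = 3020 days.

3020 days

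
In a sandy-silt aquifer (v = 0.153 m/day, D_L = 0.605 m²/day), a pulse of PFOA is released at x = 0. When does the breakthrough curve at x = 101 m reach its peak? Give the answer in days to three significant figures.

635 days

For the 1D instantaneous-source solution, setting ∂C/∂t = 0 at fixed x gives v²t² + 2Dt − x² = 0, so t = (√(D² + v²x²) − D)/v².
√(D² + v²x²) = √(0.605² + 0.153² × 101²) = 15.46; v² = 0.023409.
t = (15.46 − 0.605)/0.023409 = 635 days (vs. the pure-advection estimate x/v = 660 d).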